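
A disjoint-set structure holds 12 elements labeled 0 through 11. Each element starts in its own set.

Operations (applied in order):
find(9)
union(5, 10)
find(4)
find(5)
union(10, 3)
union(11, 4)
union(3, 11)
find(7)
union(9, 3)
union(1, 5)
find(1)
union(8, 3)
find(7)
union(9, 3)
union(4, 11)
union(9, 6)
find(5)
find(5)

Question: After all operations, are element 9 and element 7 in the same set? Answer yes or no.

Answer: no

Derivation:
Step 1: find(9) -> no change; set of 9 is {9}
Step 2: union(5, 10) -> merged; set of 5 now {5, 10}
Step 3: find(4) -> no change; set of 4 is {4}
Step 4: find(5) -> no change; set of 5 is {5, 10}
Step 5: union(10, 3) -> merged; set of 10 now {3, 5, 10}
Step 6: union(11, 4) -> merged; set of 11 now {4, 11}
Step 7: union(3, 11) -> merged; set of 3 now {3, 4, 5, 10, 11}
Step 8: find(7) -> no change; set of 7 is {7}
Step 9: union(9, 3) -> merged; set of 9 now {3, 4, 5, 9, 10, 11}
Step 10: union(1, 5) -> merged; set of 1 now {1, 3, 4, 5, 9, 10, 11}
Step 11: find(1) -> no change; set of 1 is {1, 3, 4, 5, 9, 10, 11}
Step 12: union(8, 3) -> merged; set of 8 now {1, 3, 4, 5, 8, 9, 10, 11}
Step 13: find(7) -> no change; set of 7 is {7}
Step 14: union(9, 3) -> already same set; set of 9 now {1, 3, 4, 5, 8, 9, 10, 11}
Step 15: union(4, 11) -> already same set; set of 4 now {1, 3, 4, 5, 8, 9, 10, 11}
Step 16: union(9, 6) -> merged; set of 9 now {1, 3, 4, 5, 6, 8, 9, 10, 11}
Step 17: find(5) -> no change; set of 5 is {1, 3, 4, 5, 6, 8, 9, 10, 11}
Step 18: find(5) -> no change; set of 5 is {1, 3, 4, 5, 6, 8, 9, 10, 11}
Set of 9: {1, 3, 4, 5, 6, 8, 9, 10, 11}; 7 is not a member.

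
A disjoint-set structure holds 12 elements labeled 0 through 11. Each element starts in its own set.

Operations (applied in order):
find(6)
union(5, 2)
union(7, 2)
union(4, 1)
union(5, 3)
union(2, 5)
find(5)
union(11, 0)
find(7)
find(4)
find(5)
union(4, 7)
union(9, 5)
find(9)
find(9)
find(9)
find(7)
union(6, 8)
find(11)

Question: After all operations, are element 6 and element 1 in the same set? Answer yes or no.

Step 1: find(6) -> no change; set of 6 is {6}
Step 2: union(5, 2) -> merged; set of 5 now {2, 5}
Step 3: union(7, 2) -> merged; set of 7 now {2, 5, 7}
Step 4: union(4, 1) -> merged; set of 4 now {1, 4}
Step 5: union(5, 3) -> merged; set of 5 now {2, 3, 5, 7}
Step 6: union(2, 5) -> already same set; set of 2 now {2, 3, 5, 7}
Step 7: find(5) -> no change; set of 5 is {2, 3, 5, 7}
Step 8: union(11, 0) -> merged; set of 11 now {0, 11}
Step 9: find(7) -> no change; set of 7 is {2, 3, 5, 7}
Step 10: find(4) -> no change; set of 4 is {1, 4}
Step 11: find(5) -> no change; set of 5 is {2, 3, 5, 7}
Step 12: union(4, 7) -> merged; set of 4 now {1, 2, 3, 4, 5, 7}
Step 13: union(9, 5) -> merged; set of 9 now {1, 2, 3, 4, 5, 7, 9}
Step 14: find(9) -> no change; set of 9 is {1, 2, 3, 4, 5, 7, 9}
Step 15: find(9) -> no change; set of 9 is {1, 2, 3, 4, 5, 7, 9}
Step 16: find(9) -> no change; set of 9 is {1, 2, 3, 4, 5, 7, 9}
Step 17: find(7) -> no change; set of 7 is {1, 2, 3, 4, 5, 7, 9}
Step 18: union(6, 8) -> merged; set of 6 now {6, 8}
Step 19: find(11) -> no change; set of 11 is {0, 11}
Set of 6: {6, 8}; 1 is not a member.

Answer: no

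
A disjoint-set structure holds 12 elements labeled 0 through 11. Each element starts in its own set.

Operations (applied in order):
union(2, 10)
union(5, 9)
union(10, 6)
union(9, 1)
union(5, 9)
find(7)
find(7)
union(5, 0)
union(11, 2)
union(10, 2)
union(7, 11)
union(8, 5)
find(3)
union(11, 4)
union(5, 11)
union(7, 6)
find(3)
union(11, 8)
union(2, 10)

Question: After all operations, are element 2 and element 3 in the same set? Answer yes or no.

Step 1: union(2, 10) -> merged; set of 2 now {2, 10}
Step 2: union(5, 9) -> merged; set of 5 now {5, 9}
Step 3: union(10, 6) -> merged; set of 10 now {2, 6, 10}
Step 4: union(9, 1) -> merged; set of 9 now {1, 5, 9}
Step 5: union(5, 9) -> already same set; set of 5 now {1, 5, 9}
Step 6: find(7) -> no change; set of 7 is {7}
Step 7: find(7) -> no change; set of 7 is {7}
Step 8: union(5, 0) -> merged; set of 5 now {0, 1, 5, 9}
Step 9: union(11, 2) -> merged; set of 11 now {2, 6, 10, 11}
Step 10: union(10, 2) -> already same set; set of 10 now {2, 6, 10, 11}
Step 11: union(7, 11) -> merged; set of 7 now {2, 6, 7, 10, 11}
Step 12: union(8, 5) -> merged; set of 8 now {0, 1, 5, 8, 9}
Step 13: find(3) -> no change; set of 3 is {3}
Step 14: union(11, 4) -> merged; set of 11 now {2, 4, 6, 7, 10, 11}
Step 15: union(5, 11) -> merged; set of 5 now {0, 1, 2, 4, 5, 6, 7, 8, 9, 10, 11}
Step 16: union(7, 6) -> already same set; set of 7 now {0, 1, 2, 4, 5, 6, 7, 8, 9, 10, 11}
Step 17: find(3) -> no change; set of 3 is {3}
Step 18: union(11, 8) -> already same set; set of 11 now {0, 1, 2, 4, 5, 6, 7, 8, 9, 10, 11}
Step 19: union(2, 10) -> already same set; set of 2 now {0, 1, 2, 4, 5, 6, 7, 8, 9, 10, 11}
Set of 2: {0, 1, 2, 4, 5, 6, 7, 8, 9, 10, 11}; 3 is not a member.

Answer: no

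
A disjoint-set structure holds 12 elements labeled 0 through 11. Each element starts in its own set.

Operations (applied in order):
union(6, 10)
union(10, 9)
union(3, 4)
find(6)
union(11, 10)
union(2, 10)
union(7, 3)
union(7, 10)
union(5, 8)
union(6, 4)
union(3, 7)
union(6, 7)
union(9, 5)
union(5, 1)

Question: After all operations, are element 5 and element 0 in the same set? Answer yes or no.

Answer: no

Derivation:
Step 1: union(6, 10) -> merged; set of 6 now {6, 10}
Step 2: union(10, 9) -> merged; set of 10 now {6, 9, 10}
Step 3: union(3, 4) -> merged; set of 3 now {3, 4}
Step 4: find(6) -> no change; set of 6 is {6, 9, 10}
Step 5: union(11, 10) -> merged; set of 11 now {6, 9, 10, 11}
Step 6: union(2, 10) -> merged; set of 2 now {2, 6, 9, 10, 11}
Step 7: union(7, 3) -> merged; set of 7 now {3, 4, 7}
Step 8: union(7, 10) -> merged; set of 7 now {2, 3, 4, 6, 7, 9, 10, 11}
Step 9: union(5, 8) -> merged; set of 5 now {5, 8}
Step 10: union(6, 4) -> already same set; set of 6 now {2, 3, 4, 6, 7, 9, 10, 11}
Step 11: union(3, 7) -> already same set; set of 3 now {2, 3, 4, 6, 7, 9, 10, 11}
Step 12: union(6, 7) -> already same set; set of 6 now {2, 3, 4, 6, 7, 9, 10, 11}
Step 13: union(9, 5) -> merged; set of 9 now {2, 3, 4, 5, 6, 7, 8, 9, 10, 11}
Step 14: union(5, 1) -> merged; set of 5 now {1, 2, 3, 4, 5, 6, 7, 8, 9, 10, 11}
Set of 5: {1, 2, 3, 4, 5, 6, 7, 8, 9, 10, 11}; 0 is not a member.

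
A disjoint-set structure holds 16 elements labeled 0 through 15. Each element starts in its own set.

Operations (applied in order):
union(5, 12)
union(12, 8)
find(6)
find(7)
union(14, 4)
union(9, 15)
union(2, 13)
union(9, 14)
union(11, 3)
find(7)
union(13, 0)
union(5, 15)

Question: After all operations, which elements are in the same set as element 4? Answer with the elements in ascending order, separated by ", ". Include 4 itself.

Step 1: union(5, 12) -> merged; set of 5 now {5, 12}
Step 2: union(12, 8) -> merged; set of 12 now {5, 8, 12}
Step 3: find(6) -> no change; set of 6 is {6}
Step 4: find(7) -> no change; set of 7 is {7}
Step 5: union(14, 4) -> merged; set of 14 now {4, 14}
Step 6: union(9, 15) -> merged; set of 9 now {9, 15}
Step 7: union(2, 13) -> merged; set of 2 now {2, 13}
Step 8: union(9, 14) -> merged; set of 9 now {4, 9, 14, 15}
Step 9: union(11, 3) -> merged; set of 11 now {3, 11}
Step 10: find(7) -> no change; set of 7 is {7}
Step 11: union(13, 0) -> merged; set of 13 now {0, 2, 13}
Step 12: union(5, 15) -> merged; set of 5 now {4, 5, 8, 9, 12, 14, 15}
Component of 4: {4, 5, 8, 9, 12, 14, 15}

Answer: 4, 5, 8, 9, 12, 14, 15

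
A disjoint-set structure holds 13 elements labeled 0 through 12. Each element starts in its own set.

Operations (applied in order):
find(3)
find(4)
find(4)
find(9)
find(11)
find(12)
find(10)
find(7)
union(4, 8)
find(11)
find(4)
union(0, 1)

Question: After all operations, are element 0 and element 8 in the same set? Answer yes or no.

Step 1: find(3) -> no change; set of 3 is {3}
Step 2: find(4) -> no change; set of 4 is {4}
Step 3: find(4) -> no change; set of 4 is {4}
Step 4: find(9) -> no change; set of 9 is {9}
Step 5: find(11) -> no change; set of 11 is {11}
Step 6: find(12) -> no change; set of 12 is {12}
Step 7: find(10) -> no change; set of 10 is {10}
Step 8: find(7) -> no change; set of 7 is {7}
Step 9: union(4, 8) -> merged; set of 4 now {4, 8}
Step 10: find(11) -> no change; set of 11 is {11}
Step 11: find(4) -> no change; set of 4 is {4, 8}
Step 12: union(0, 1) -> merged; set of 0 now {0, 1}
Set of 0: {0, 1}; 8 is not a member.

Answer: no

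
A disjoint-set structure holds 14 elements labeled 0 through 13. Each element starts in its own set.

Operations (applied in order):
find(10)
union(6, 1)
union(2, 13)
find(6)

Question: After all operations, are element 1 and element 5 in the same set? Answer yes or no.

Answer: no

Derivation:
Step 1: find(10) -> no change; set of 10 is {10}
Step 2: union(6, 1) -> merged; set of 6 now {1, 6}
Step 3: union(2, 13) -> merged; set of 2 now {2, 13}
Step 4: find(6) -> no change; set of 6 is {1, 6}
Set of 1: {1, 6}; 5 is not a member.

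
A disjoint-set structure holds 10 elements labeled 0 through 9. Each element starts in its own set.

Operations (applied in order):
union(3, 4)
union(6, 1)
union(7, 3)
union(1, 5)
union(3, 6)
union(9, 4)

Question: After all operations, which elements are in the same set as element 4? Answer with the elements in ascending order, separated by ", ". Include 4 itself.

Step 1: union(3, 4) -> merged; set of 3 now {3, 4}
Step 2: union(6, 1) -> merged; set of 6 now {1, 6}
Step 3: union(7, 3) -> merged; set of 7 now {3, 4, 7}
Step 4: union(1, 5) -> merged; set of 1 now {1, 5, 6}
Step 5: union(3, 6) -> merged; set of 3 now {1, 3, 4, 5, 6, 7}
Step 6: union(9, 4) -> merged; set of 9 now {1, 3, 4, 5, 6, 7, 9}
Component of 4: {1, 3, 4, 5, 6, 7, 9}

Answer: 1, 3, 4, 5, 6, 7, 9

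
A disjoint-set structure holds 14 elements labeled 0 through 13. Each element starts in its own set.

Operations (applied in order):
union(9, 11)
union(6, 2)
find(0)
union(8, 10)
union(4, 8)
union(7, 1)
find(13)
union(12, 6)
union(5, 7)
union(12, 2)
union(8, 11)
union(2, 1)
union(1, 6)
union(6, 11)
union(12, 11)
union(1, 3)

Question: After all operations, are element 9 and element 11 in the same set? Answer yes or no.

Step 1: union(9, 11) -> merged; set of 9 now {9, 11}
Step 2: union(6, 2) -> merged; set of 6 now {2, 6}
Step 3: find(0) -> no change; set of 0 is {0}
Step 4: union(8, 10) -> merged; set of 8 now {8, 10}
Step 5: union(4, 8) -> merged; set of 4 now {4, 8, 10}
Step 6: union(7, 1) -> merged; set of 7 now {1, 7}
Step 7: find(13) -> no change; set of 13 is {13}
Step 8: union(12, 6) -> merged; set of 12 now {2, 6, 12}
Step 9: union(5, 7) -> merged; set of 5 now {1, 5, 7}
Step 10: union(12, 2) -> already same set; set of 12 now {2, 6, 12}
Step 11: union(8, 11) -> merged; set of 8 now {4, 8, 9, 10, 11}
Step 12: union(2, 1) -> merged; set of 2 now {1, 2, 5, 6, 7, 12}
Step 13: union(1, 6) -> already same set; set of 1 now {1, 2, 5, 6, 7, 12}
Step 14: union(6, 11) -> merged; set of 6 now {1, 2, 4, 5, 6, 7, 8, 9, 10, 11, 12}
Step 15: union(12, 11) -> already same set; set of 12 now {1, 2, 4, 5, 6, 7, 8, 9, 10, 11, 12}
Step 16: union(1, 3) -> merged; set of 1 now {1, 2, 3, 4, 5, 6, 7, 8, 9, 10, 11, 12}
Set of 9: {1, 2, 3, 4, 5, 6, 7, 8, 9, 10, 11, 12}; 11 is a member.

Answer: yes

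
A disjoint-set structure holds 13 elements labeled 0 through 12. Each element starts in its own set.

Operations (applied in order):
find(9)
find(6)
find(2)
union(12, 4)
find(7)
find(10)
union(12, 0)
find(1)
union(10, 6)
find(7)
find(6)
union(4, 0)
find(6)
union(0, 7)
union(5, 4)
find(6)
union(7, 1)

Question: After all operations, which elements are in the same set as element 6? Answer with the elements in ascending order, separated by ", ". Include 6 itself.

Answer: 6, 10

Derivation:
Step 1: find(9) -> no change; set of 9 is {9}
Step 2: find(6) -> no change; set of 6 is {6}
Step 3: find(2) -> no change; set of 2 is {2}
Step 4: union(12, 4) -> merged; set of 12 now {4, 12}
Step 5: find(7) -> no change; set of 7 is {7}
Step 6: find(10) -> no change; set of 10 is {10}
Step 7: union(12, 0) -> merged; set of 12 now {0, 4, 12}
Step 8: find(1) -> no change; set of 1 is {1}
Step 9: union(10, 6) -> merged; set of 10 now {6, 10}
Step 10: find(7) -> no change; set of 7 is {7}
Step 11: find(6) -> no change; set of 6 is {6, 10}
Step 12: union(4, 0) -> already same set; set of 4 now {0, 4, 12}
Step 13: find(6) -> no change; set of 6 is {6, 10}
Step 14: union(0, 7) -> merged; set of 0 now {0, 4, 7, 12}
Step 15: union(5, 4) -> merged; set of 5 now {0, 4, 5, 7, 12}
Step 16: find(6) -> no change; set of 6 is {6, 10}
Step 17: union(7, 1) -> merged; set of 7 now {0, 1, 4, 5, 7, 12}
Component of 6: {6, 10}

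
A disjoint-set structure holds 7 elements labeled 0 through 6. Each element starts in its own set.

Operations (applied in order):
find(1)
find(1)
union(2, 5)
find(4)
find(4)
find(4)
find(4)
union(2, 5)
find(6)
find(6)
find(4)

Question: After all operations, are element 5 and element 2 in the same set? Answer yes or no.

Step 1: find(1) -> no change; set of 1 is {1}
Step 2: find(1) -> no change; set of 1 is {1}
Step 3: union(2, 5) -> merged; set of 2 now {2, 5}
Step 4: find(4) -> no change; set of 4 is {4}
Step 5: find(4) -> no change; set of 4 is {4}
Step 6: find(4) -> no change; set of 4 is {4}
Step 7: find(4) -> no change; set of 4 is {4}
Step 8: union(2, 5) -> already same set; set of 2 now {2, 5}
Step 9: find(6) -> no change; set of 6 is {6}
Step 10: find(6) -> no change; set of 6 is {6}
Step 11: find(4) -> no change; set of 4 is {4}
Set of 5: {2, 5}; 2 is a member.

Answer: yes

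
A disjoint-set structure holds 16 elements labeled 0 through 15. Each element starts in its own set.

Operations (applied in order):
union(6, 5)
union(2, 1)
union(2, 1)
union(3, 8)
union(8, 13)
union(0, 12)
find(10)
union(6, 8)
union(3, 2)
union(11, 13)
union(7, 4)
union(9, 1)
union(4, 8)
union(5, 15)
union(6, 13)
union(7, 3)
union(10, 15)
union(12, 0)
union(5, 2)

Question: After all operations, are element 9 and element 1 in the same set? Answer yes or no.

Step 1: union(6, 5) -> merged; set of 6 now {5, 6}
Step 2: union(2, 1) -> merged; set of 2 now {1, 2}
Step 3: union(2, 1) -> already same set; set of 2 now {1, 2}
Step 4: union(3, 8) -> merged; set of 3 now {3, 8}
Step 5: union(8, 13) -> merged; set of 8 now {3, 8, 13}
Step 6: union(0, 12) -> merged; set of 0 now {0, 12}
Step 7: find(10) -> no change; set of 10 is {10}
Step 8: union(6, 8) -> merged; set of 6 now {3, 5, 6, 8, 13}
Step 9: union(3, 2) -> merged; set of 3 now {1, 2, 3, 5, 6, 8, 13}
Step 10: union(11, 13) -> merged; set of 11 now {1, 2, 3, 5, 6, 8, 11, 13}
Step 11: union(7, 4) -> merged; set of 7 now {4, 7}
Step 12: union(9, 1) -> merged; set of 9 now {1, 2, 3, 5, 6, 8, 9, 11, 13}
Step 13: union(4, 8) -> merged; set of 4 now {1, 2, 3, 4, 5, 6, 7, 8, 9, 11, 13}
Step 14: union(5, 15) -> merged; set of 5 now {1, 2, 3, 4, 5, 6, 7, 8, 9, 11, 13, 15}
Step 15: union(6, 13) -> already same set; set of 6 now {1, 2, 3, 4, 5, 6, 7, 8, 9, 11, 13, 15}
Step 16: union(7, 3) -> already same set; set of 7 now {1, 2, 3, 4, 5, 6, 7, 8, 9, 11, 13, 15}
Step 17: union(10, 15) -> merged; set of 10 now {1, 2, 3, 4, 5, 6, 7, 8, 9, 10, 11, 13, 15}
Step 18: union(12, 0) -> already same set; set of 12 now {0, 12}
Step 19: union(5, 2) -> already same set; set of 5 now {1, 2, 3, 4, 5, 6, 7, 8, 9, 10, 11, 13, 15}
Set of 9: {1, 2, 3, 4, 5, 6, 7, 8, 9, 10, 11, 13, 15}; 1 is a member.

Answer: yes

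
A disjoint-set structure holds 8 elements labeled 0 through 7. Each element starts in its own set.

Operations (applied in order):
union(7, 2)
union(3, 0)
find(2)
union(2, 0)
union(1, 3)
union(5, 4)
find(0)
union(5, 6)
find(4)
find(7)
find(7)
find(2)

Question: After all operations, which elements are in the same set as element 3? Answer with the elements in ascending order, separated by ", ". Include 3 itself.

Answer: 0, 1, 2, 3, 7

Derivation:
Step 1: union(7, 2) -> merged; set of 7 now {2, 7}
Step 2: union(3, 0) -> merged; set of 3 now {0, 3}
Step 3: find(2) -> no change; set of 2 is {2, 7}
Step 4: union(2, 0) -> merged; set of 2 now {0, 2, 3, 7}
Step 5: union(1, 3) -> merged; set of 1 now {0, 1, 2, 3, 7}
Step 6: union(5, 4) -> merged; set of 5 now {4, 5}
Step 7: find(0) -> no change; set of 0 is {0, 1, 2, 3, 7}
Step 8: union(5, 6) -> merged; set of 5 now {4, 5, 6}
Step 9: find(4) -> no change; set of 4 is {4, 5, 6}
Step 10: find(7) -> no change; set of 7 is {0, 1, 2, 3, 7}
Step 11: find(7) -> no change; set of 7 is {0, 1, 2, 3, 7}
Step 12: find(2) -> no change; set of 2 is {0, 1, 2, 3, 7}
Component of 3: {0, 1, 2, 3, 7}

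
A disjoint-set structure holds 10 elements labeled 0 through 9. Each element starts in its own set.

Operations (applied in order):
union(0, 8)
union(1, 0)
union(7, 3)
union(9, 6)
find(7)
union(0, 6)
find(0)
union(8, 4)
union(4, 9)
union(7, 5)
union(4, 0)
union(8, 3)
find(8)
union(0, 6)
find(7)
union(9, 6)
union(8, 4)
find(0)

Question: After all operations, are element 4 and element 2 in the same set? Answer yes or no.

Step 1: union(0, 8) -> merged; set of 0 now {0, 8}
Step 2: union(1, 0) -> merged; set of 1 now {0, 1, 8}
Step 3: union(7, 3) -> merged; set of 7 now {3, 7}
Step 4: union(9, 6) -> merged; set of 9 now {6, 9}
Step 5: find(7) -> no change; set of 7 is {3, 7}
Step 6: union(0, 6) -> merged; set of 0 now {0, 1, 6, 8, 9}
Step 7: find(0) -> no change; set of 0 is {0, 1, 6, 8, 9}
Step 8: union(8, 4) -> merged; set of 8 now {0, 1, 4, 6, 8, 9}
Step 9: union(4, 9) -> already same set; set of 4 now {0, 1, 4, 6, 8, 9}
Step 10: union(7, 5) -> merged; set of 7 now {3, 5, 7}
Step 11: union(4, 0) -> already same set; set of 4 now {0, 1, 4, 6, 8, 9}
Step 12: union(8, 3) -> merged; set of 8 now {0, 1, 3, 4, 5, 6, 7, 8, 9}
Step 13: find(8) -> no change; set of 8 is {0, 1, 3, 4, 5, 6, 7, 8, 9}
Step 14: union(0, 6) -> already same set; set of 0 now {0, 1, 3, 4, 5, 6, 7, 8, 9}
Step 15: find(7) -> no change; set of 7 is {0, 1, 3, 4, 5, 6, 7, 8, 9}
Step 16: union(9, 6) -> already same set; set of 9 now {0, 1, 3, 4, 5, 6, 7, 8, 9}
Step 17: union(8, 4) -> already same set; set of 8 now {0, 1, 3, 4, 5, 6, 7, 8, 9}
Step 18: find(0) -> no change; set of 0 is {0, 1, 3, 4, 5, 6, 7, 8, 9}
Set of 4: {0, 1, 3, 4, 5, 6, 7, 8, 9}; 2 is not a member.

Answer: no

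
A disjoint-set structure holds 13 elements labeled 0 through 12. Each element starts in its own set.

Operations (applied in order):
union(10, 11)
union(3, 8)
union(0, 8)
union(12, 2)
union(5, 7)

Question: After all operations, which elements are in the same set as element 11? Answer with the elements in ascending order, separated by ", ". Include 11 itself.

Step 1: union(10, 11) -> merged; set of 10 now {10, 11}
Step 2: union(3, 8) -> merged; set of 3 now {3, 8}
Step 3: union(0, 8) -> merged; set of 0 now {0, 3, 8}
Step 4: union(12, 2) -> merged; set of 12 now {2, 12}
Step 5: union(5, 7) -> merged; set of 5 now {5, 7}
Component of 11: {10, 11}

Answer: 10, 11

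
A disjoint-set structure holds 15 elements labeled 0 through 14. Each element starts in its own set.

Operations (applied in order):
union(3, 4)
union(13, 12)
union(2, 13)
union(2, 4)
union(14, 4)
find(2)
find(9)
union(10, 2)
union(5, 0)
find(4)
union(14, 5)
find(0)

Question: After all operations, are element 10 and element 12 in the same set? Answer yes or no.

Answer: yes

Derivation:
Step 1: union(3, 4) -> merged; set of 3 now {3, 4}
Step 2: union(13, 12) -> merged; set of 13 now {12, 13}
Step 3: union(2, 13) -> merged; set of 2 now {2, 12, 13}
Step 4: union(2, 4) -> merged; set of 2 now {2, 3, 4, 12, 13}
Step 5: union(14, 4) -> merged; set of 14 now {2, 3, 4, 12, 13, 14}
Step 6: find(2) -> no change; set of 2 is {2, 3, 4, 12, 13, 14}
Step 7: find(9) -> no change; set of 9 is {9}
Step 8: union(10, 2) -> merged; set of 10 now {2, 3, 4, 10, 12, 13, 14}
Step 9: union(5, 0) -> merged; set of 5 now {0, 5}
Step 10: find(4) -> no change; set of 4 is {2, 3, 4, 10, 12, 13, 14}
Step 11: union(14, 5) -> merged; set of 14 now {0, 2, 3, 4, 5, 10, 12, 13, 14}
Step 12: find(0) -> no change; set of 0 is {0, 2, 3, 4, 5, 10, 12, 13, 14}
Set of 10: {0, 2, 3, 4, 5, 10, 12, 13, 14}; 12 is a member.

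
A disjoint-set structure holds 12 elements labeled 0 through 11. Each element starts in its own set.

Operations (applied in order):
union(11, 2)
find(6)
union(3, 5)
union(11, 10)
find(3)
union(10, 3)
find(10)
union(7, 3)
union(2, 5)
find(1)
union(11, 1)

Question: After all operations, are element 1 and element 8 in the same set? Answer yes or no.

Step 1: union(11, 2) -> merged; set of 11 now {2, 11}
Step 2: find(6) -> no change; set of 6 is {6}
Step 3: union(3, 5) -> merged; set of 3 now {3, 5}
Step 4: union(11, 10) -> merged; set of 11 now {2, 10, 11}
Step 5: find(3) -> no change; set of 3 is {3, 5}
Step 6: union(10, 3) -> merged; set of 10 now {2, 3, 5, 10, 11}
Step 7: find(10) -> no change; set of 10 is {2, 3, 5, 10, 11}
Step 8: union(7, 3) -> merged; set of 7 now {2, 3, 5, 7, 10, 11}
Step 9: union(2, 5) -> already same set; set of 2 now {2, 3, 5, 7, 10, 11}
Step 10: find(1) -> no change; set of 1 is {1}
Step 11: union(11, 1) -> merged; set of 11 now {1, 2, 3, 5, 7, 10, 11}
Set of 1: {1, 2, 3, 5, 7, 10, 11}; 8 is not a member.

Answer: no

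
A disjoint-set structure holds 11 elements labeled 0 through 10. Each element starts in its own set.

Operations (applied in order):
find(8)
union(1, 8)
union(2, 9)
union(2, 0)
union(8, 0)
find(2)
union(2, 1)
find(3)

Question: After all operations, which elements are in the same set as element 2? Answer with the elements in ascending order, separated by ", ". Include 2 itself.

Step 1: find(8) -> no change; set of 8 is {8}
Step 2: union(1, 8) -> merged; set of 1 now {1, 8}
Step 3: union(2, 9) -> merged; set of 2 now {2, 9}
Step 4: union(2, 0) -> merged; set of 2 now {0, 2, 9}
Step 5: union(8, 0) -> merged; set of 8 now {0, 1, 2, 8, 9}
Step 6: find(2) -> no change; set of 2 is {0, 1, 2, 8, 9}
Step 7: union(2, 1) -> already same set; set of 2 now {0, 1, 2, 8, 9}
Step 8: find(3) -> no change; set of 3 is {3}
Component of 2: {0, 1, 2, 8, 9}

Answer: 0, 1, 2, 8, 9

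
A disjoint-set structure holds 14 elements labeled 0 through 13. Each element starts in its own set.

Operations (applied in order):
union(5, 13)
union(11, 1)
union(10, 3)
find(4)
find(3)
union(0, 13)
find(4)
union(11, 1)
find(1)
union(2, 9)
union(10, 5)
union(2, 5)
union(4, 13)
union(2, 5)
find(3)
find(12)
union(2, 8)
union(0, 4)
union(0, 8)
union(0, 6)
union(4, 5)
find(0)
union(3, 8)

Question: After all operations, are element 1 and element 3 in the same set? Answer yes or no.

Answer: no

Derivation:
Step 1: union(5, 13) -> merged; set of 5 now {5, 13}
Step 2: union(11, 1) -> merged; set of 11 now {1, 11}
Step 3: union(10, 3) -> merged; set of 10 now {3, 10}
Step 4: find(4) -> no change; set of 4 is {4}
Step 5: find(3) -> no change; set of 3 is {3, 10}
Step 6: union(0, 13) -> merged; set of 0 now {0, 5, 13}
Step 7: find(4) -> no change; set of 4 is {4}
Step 8: union(11, 1) -> already same set; set of 11 now {1, 11}
Step 9: find(1) -> no change; set of 1 is {1, 11}
Step 10: union(2, 9) -> merged; set of 2 now {2, 9}
Step 11: union(10, 5) -> merged; set of 10 now {0, 3, 5, 10, 13}
Step 12: union(2, 5) -> merged; set of 2 now {0, 2, 3, 5, 9, 10, 13}
Step 13: union(4, 13) -> merged; set of 4 now {0, 2, 3, 4, 5, 9, 10, 13}
Step 14: union(2, 5) -> already same set; set of 2 now {0, 2, 3, 4, 5, 9, 10, 13}
Step 15: find(3) -> no change; set of 3 is {0, 2, 3, 4, 5, 9, 10, 13}
Step 16: find(12) -> no change; set of 12 is {12}
Step 17: union(2, 8) -> merged; set of 2 now {0, 2, 3, 4, 5, 8, 9, 10, 13}
Step 18: union(0, 4) -> already same set; set of 0 now {0, 2, 3, 4, 5, 8, 9, 10, 13}
Step 19: union(0, 8) -> already same set; set of 0 now {0, 2, 3, 4, 5, 8, 9, 10, 13}
Step 20: union(0, 6) -> merged; set of 0 now {0, 2, 3, 4, 5, 6, 8, 9, 10, 13}
Step 21: union(4, 5) -> already same set; set of 4 now {0, 2, 3, 4, 5, 6, 8, 9, 10, 13}
Step 22: find(0) -> no change; set of 0 is {0, 2, 3, 4, 5, 6, 8, 9, 10, 13}
Step 23: union(3, 8) -> already same set; set of 3 now {0, 2, 3, 4, 5, 6, 8, 9, 10, 13}
Set of 1: {1, 11}; 3 is not a member.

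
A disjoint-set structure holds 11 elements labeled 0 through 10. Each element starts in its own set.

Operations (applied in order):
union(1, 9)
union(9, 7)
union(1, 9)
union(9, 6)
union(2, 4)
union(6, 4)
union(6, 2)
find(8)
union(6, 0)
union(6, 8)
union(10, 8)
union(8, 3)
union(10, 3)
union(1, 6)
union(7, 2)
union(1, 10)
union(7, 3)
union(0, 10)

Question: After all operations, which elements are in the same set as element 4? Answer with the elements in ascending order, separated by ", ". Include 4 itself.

Answer: 0, 1, 2, 3, 4, 6, 7, 8, 9, 10

Derivation:
Step 1: union(1, 9) -> merged; set of 1 now {1, 9}
Step 2: union(9, 7) -> merged; set of 9 now {1, 7, 9}
Step 3: union(1, 9) -> already same set; set of 1 now {1, 7, 9}
Step 4: union(9, 6) -> merged; set of 9 now {1, 6, 7, 9}
Step 5: union(2, 4) -> merged; set of 2 now {2, 4}
Step 6: union(6, 4) -> merged; set of 6 now {1, 2, 4, 6, 7, 9}
Step 7: union(6, 2) -> already same set; set of 6 now {1, 2, 4, 6, 7, 9}
Step 8: find(8) -> no change; set of 8 is {8}
Step 9: union(6, 0) -> merged; set of 6 now {0, 1, 2, 4, 6, 7, 9}
Step 10: union(6, 8) -> merged; set of 6 now {0, 1, 2, 4, 6, 7, 8, 9}
Step 11: union(10, 8) -> merged; set of 10 now {0, 1, 2, 4, 6, 7, 8, 9, 10}
Step 12: union(8, 3) -> merged; set of 8 now {0, 1, 2, 3, 4, 6, 7, 8, 9, 10}
Step 13: union(10, 3) -> already same set; set of 10 now {0, 1, 2, 3, 4, 6, 7, 8, 9, 10}
Step 14: union(1, 6) -> already same set; set of 1 now {0, 1, 2, 3, 4, 6, 7, 8, 9, 10}
Step 15: union(7, 2) -> already same set; set of 7 now {0, 1, 2, 3, 4, 6, 7, 8, 9, 10}
Step 16: union(1, 10) -> already same set; set of 1 now {0, 1, 2, 3, 4, 6, 7, 8, 9, 10}
Step 17: union(7, 3) -> already same set; set of 7 now {0, 1, 2, 3, 4, 6, 7, 8, 9, 10}
Step 18: union(0, 10) -> already same set; set of 0 now {0, 1, 2, 3, 4, 6, 7, 8, 9, 10}
Component of 4: {0, 1, 2, 3, 4, 6, 7, 8, 9, 10}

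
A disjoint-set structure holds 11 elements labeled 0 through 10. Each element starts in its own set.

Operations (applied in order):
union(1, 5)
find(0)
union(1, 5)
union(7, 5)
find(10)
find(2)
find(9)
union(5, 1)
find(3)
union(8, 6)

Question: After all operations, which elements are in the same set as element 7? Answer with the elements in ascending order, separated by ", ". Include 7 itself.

Step 1: union(1, 5) -> merged; set of 1 now {1, 5}
Step 2: find(0) -> no change; set of 0 is {0}
Step 3: union(1, 5) -> already same set; set of 1 now {1, 5}
Step 4: union(7, 5) -> merged; set of 7 now {1, 5, 7}
Step 5: find(10) -> no change; set of 10 is {10}
Step 6: find(2) -> no change; set of 2 is {2}
Step 7: find(9) -> no change; set of 9 is {9}
Step 8: union(5, 1) -> already same set; set of 5 now {1, 5, 7}
Step 9: find(3) -> no change; set of 3 is {3}
Step 10: union(8, 6) -> merged; set of 8 now {6, 8}
Component of 7: {1, 5, 7}

Answer: 1, 5, 7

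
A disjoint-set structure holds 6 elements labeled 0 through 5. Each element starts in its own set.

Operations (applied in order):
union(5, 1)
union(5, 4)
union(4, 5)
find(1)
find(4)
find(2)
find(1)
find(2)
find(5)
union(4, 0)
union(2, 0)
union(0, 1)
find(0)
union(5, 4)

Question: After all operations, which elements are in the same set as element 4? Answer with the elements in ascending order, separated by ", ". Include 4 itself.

Step 1: union(5, 1) -> merged; set of 5 now {1, 5}
Step 2: union(5, 4) -> merged; set of 5 now {1, 4, 5}
Step 3: union(4, 5) -> already same set; set of 4 now {1, 4, 5}
Step 4: find(1) -> no change; set of 1 is {1, 4, 5}
Step 5: find(4) -> no change; set of 4 is {1, 4, 5}
Step 6: find(2) -> no change; set of 2 is {2}
Step 7: find(1) -> no change; set of 1 is {1, 4, 5}
Step 8: find(2) -> no change; set of 2 is {2}
Step 9: find(5) -> no change; set of 5 is {1, 4, 5}
Step 10: union(4, 0) -> merged; set of 4 now {0, 1, 4, 5}
Step 11: union(2, 0) -> merged; set of 2 now {0, 1, 2, 4, 5}
Step 12: union(0, 1) -> already same set; set of 0 now {0, 1, 2, 4, 5}
Step 13: find(0) -> no change; set of 0 is {0, 1, 2, 4, 5}
Step 14: union(5, 4) -> already same set; set of 5 now {0, 1, 2, 4, 5}
Component of 4: {0, 1, 2, 4, 5}

Answer: 0, 1, 2, 4, 5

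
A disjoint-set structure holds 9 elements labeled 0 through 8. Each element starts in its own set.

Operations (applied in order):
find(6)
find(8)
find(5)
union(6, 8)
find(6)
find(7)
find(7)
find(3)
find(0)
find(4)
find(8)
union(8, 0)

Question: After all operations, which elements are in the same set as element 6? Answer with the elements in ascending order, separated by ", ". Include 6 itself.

Step 1: find(6) -> no change; set of 6 is {6}
Step 2: find(8) -> no change; set of 8 is {8}
Step 3: find(5) -> no change; set of 5 is {5}
Step 4: union(6, 8) -> merged; set of 6 now {6, 8}
Step 5: find(6) -> no change; set of 6 is {6, 8}
Step 6: find(7) -> no change; set of 7 is {7}
Step 7: find(7) -> no change; set of 7 is {7}
Step 8: find(3) -> no change; set of 3 is {3}
Step 9: find(0) -> no change; set of 0 is {0}
Step 10: find(4) -> no change; set of 4 is {4}
Step 11: find(8) -> no change; set of 8 is {6, 8}
Step 12: union(8, 0) -> merged; set of 8 now {0, 6, 8}
Component of 6: {0, 6, 8}

Answer: 0, 6, 8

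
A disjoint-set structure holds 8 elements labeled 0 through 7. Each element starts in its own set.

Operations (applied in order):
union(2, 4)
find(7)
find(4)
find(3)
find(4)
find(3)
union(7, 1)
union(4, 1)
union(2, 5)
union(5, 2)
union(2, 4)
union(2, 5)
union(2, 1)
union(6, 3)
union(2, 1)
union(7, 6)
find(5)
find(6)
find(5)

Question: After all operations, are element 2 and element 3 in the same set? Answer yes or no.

Step 1: union(2, 4) -> merged; set of 2 now {2, 4}
Step 2: find(7) -> no change; set of 7 is {7}
Step 3: find(4) -> no change; set of 4 is {2, 4}
Step 4: find(3) -> no change; set of 3 is {3}
Step 5: find(4) -> no change; set of 4 is {2, 4}
Step 6: find(3) -> no change; set of 3 is {3}
Step 7: union(7, 1) -> merged; set of 7 now {1, 7}
Step 8: union(4, 1) -> merged; set of 4 now {1, 2, 4, 7}
Step 9: union(2, 5) -> merged; set of 2 now {1, 2, 4, 5, 7}
Step 10: union(5, 2) -> already same set; set of 5 now {1, 2, 4, 5, 7}
Step 11: union(2, 4) -> already same set; set of 2 now {1, 2, 4, 5, 7}
Step 12: union(2, 5) -> already same set; set of 2 now {1, 2, 4, 5, 7}
Step 13: union(2, 1) -> already same set; set of 2 now {1, 2, 4, 5, 7}
Step 14: union(6, 3) -> merged; set of 6 now {3, 6}
Step 15: union(2, 1) -> already same set; set of 2 now {1, 2, 4, 5, 7}
Step 16: union(7, 6) -> merged; set of 7 now {1, 2, 3, 4, 5, 6, 7}
Step 17: find(5) -> no change; set of 5 is {1, 2, 3, 4, 5, 6, 7}
Step 18: find(6) -> no change; set of 6 is {1, 2, 3, 4, 5, 6, 7}
Step 19: find(5) -> no change; set of 5 is {1, 2, 3, 4, 5, 6, 7}
Set of 2: {1, 2, 3, 4, 5, 6, 7}; 3 is a member.

Answer: yes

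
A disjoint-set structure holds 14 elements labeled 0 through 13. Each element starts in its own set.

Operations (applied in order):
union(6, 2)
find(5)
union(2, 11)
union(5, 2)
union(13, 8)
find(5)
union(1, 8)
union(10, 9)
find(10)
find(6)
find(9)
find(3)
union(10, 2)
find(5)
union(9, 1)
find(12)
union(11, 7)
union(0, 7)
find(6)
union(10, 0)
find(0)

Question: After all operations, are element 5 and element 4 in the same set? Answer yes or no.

Answer: no

Derivation:
Step 1: union(6, 2) -> merged; set of 6 now {2, 6}
Step 2: find(5) -> no change; set of 5 is {5}
Step 3: union(2, 11) -> merged; set of 2 now {2, 6, 11}
Step 4: union(5, 2) -> merged; set of 5 now {2, 5, 6, 11}
Step 5: union(13, 8) -> merged; set of 13 now {8, 13}
Step 6: find(5) -> no change; set of 5 is {2, 5, 6, 11}
Step 7: union(1, 8) -> merged; set of 1 now {1, 8, 13}
Step 8: union(10, 9) -> merged; set of 10 now {9, 10}
Step 9: find(10) -> no change; set of 10 is {9, 10}
Step 10: find(6) -> no change; set of 6 is {2, 5, 6, 11}
Step 11: find(9) -> no change; set of 9 is {9, 10}
Step 12: find(3) -> no change; set of 3 is {3}
Step 13: union(10, 2) -> merged; set of 10 now {2, 5, 6, 9, 10, 11}
Step 14: find(5) -> no change; set of 5 is {2, 5, 6, 9, 10, 11}
Step 15: union(9, 1) -> merged; set of 9 now {1, 2, 5, 6, 8, 9, 10, 11, 13}
Step 16: find(12) -> no change; set of 12 is {12}
Step 17: union(11, 7) -> merged; set of 11 now {1, 2, 5, 6, 7, 8, 9, 10, 11, 13}
Step 18: union(0, 7) -> merged; set of 0 now {0, 1, 2, 5, 6, 7, 8, 9, 10, 11, 13}
Step 19: find(6) -> no change; set of 6 is {0, 1, 2, 5, 6, 7, 8, 9, 10, 11, 13}
Step 20: union(10, 0) -> already same set; set of 10 now {0, 1, 2, 5, 6, 7, 8, 9, 10, 11, 13}
Step 21: find(0) -> no change; set of 0 is {0, 1, 2, 5, 6, 7, 8, 9, 10, 11, 13}
Set of 5: {0, 1, 2, 5, 6, 7, 8, 9, 10, 11, 13}; 4 is not a member.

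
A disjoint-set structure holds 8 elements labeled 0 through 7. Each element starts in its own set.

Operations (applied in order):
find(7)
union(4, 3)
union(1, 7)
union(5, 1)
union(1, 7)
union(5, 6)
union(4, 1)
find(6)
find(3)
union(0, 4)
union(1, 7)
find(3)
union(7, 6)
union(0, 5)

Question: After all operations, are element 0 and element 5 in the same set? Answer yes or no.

Answer: yes

Derivation:
Step 1: find(7) -> no change; set of 7 is {7}
Step 2: union(4, 3) -> merged; set of 4 now {3, 4}
Step 3: union(1, 7) -> merged; set of 1 now {1, 7}
Step 4: union(5, 1) -> merged; set of 5 now {1, 5, 7}
Step 5: union(1, 7) -> already same set; set of 1 now {1, 5, 7}
Step 6: union(5, 6) -> merged; set of 5 now {1, 5, 6, 7}
Step 7: union(4, 1) -> merged; set of 4 now {1, 3, 4, 5, 6, 7}
Step 8: find(6) -> no change; set of 6 is {1, 3, 4, 5, 6, 7}
Step 9: find(3) -> no change; set of 3 is {1, 3, 4, 5, 6, 7}
Step 10: union(0, 4) -> merged; set of 0 now {0, 1, 3, 4, 5, 6, 7}
Step 11: union(1, 7) -> already same set; set of 1 now {0, 1, 3, 4, 5, 6, 7}
Step 12: find(3) -> no change; set of 3 is {0, 1, 3, 4, 5, 6, 7}
Step 13: union(7, 6) -> already same set; set of 7 now {0, 1, 3, 4, 5, 6, 7}
Step 14: union(0, 5) -> already same set; set of 0 now {0, 1, 3, 4, 5, 6, 7}
Set of 0: {0, 1, 3, 4, 5, 6, 7}; 5 is a member.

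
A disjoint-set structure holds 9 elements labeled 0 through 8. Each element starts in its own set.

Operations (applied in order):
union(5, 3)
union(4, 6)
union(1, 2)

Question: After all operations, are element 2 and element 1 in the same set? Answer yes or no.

Step 1: union(5, 3) -> merged; set of 5 now {3, 5}
Step 2: union(4, 6) -> merged; set of 4 now {4, 6}
Step 3: union(1, 2) -> merged; set of 1 now {1, 2}
Set of 2: {1, 2}; 1 is a member.

Answer: yes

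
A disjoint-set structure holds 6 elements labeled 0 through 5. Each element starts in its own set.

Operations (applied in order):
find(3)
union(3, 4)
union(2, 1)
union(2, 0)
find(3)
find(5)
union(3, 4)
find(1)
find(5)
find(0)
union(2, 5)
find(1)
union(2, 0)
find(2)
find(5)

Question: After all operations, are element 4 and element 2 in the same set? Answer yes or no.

Step 1: find(3) -> no change; set of 3 is {3}
Step 2: union(3, 4) -> merged; set of 3 now {3, 4}
Step 3: union(2, 1) -> merged; set of 2 now {1, 2}
Step 4: union(2, 0) -> merged; set of 2 now {0, 1, 2}
Step 5: find(3) -> no change; set of 3 is {3, 4}
Step 6: find(5) -> no change; set of 5 is {5}
Step 7: union(3, 4) -> already same set; set of 3 now {3, 4}
Step 8: find(1) -> no change; set of 1 is {0, 1, 2}
Step 9: find(5) -> no change; set of 5 is {5}
Step 10: find(0) -> no change; set of 0 is {0, 1, 2}
Step 11: union(2, 5) -> merged; set of 2 now {0, 1, 2, 5}
Step 12: find(1) -> no change; set of 1 is {0, 1, 2, 5}
Step 13: union(2, 0) -> already same set; set of 2 now {0, 1, 2, 5}
Step 14: find(2) -> no change; set of 2 is {0, 1, 2, 5}
Step 15: find(5) -> no change; set of 5 is {0, 1, 2, 5}
Set of 4: {3, 4}; 2 is not a member.

Answer: no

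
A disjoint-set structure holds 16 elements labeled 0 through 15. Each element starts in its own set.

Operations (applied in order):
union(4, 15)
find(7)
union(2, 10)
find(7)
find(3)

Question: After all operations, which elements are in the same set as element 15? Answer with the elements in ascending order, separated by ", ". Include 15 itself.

Answer: 4, 15

Derivation:
Step 1: union(4, 15) -> merged; set of 4 now {4, 15}
Step 2: find(7) -> no change; set of 7 is {7}
Step 3: union(2, 10) -> merged; set of 2 now {2, 10}
Step 4: find(7) -> no change; set of 7 is {7}
Step 5: find(3) -> no change; set of 3 is {3}
Component of 15: {4, 15}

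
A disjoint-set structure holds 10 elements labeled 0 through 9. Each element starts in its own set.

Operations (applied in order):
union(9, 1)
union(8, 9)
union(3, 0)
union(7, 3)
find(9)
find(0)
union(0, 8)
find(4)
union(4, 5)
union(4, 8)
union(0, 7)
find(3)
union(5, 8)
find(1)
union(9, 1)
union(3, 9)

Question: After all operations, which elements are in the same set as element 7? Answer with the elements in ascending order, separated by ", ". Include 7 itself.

Answer: 0, 1, 3, 4, 5, 7, 8, 9

Derivation:
Step 1: union(9, 1) -> merged; set of 9 now {1, 9}
Step 2: union(8, 9) -> merged; set of 8 now {1, 8, 9}
Step 3: union(3, 0) -> merged; set of 3 now {0, 3}
Step 4: union(7, 3) -> merged; set of 7 now {0, 3, 7}
Step 5: find(9) -> no change; set of 9 is {1, 8, 9}
Step 6: find(0) -> no change; set of 0 is {0, 3, 7}
Step 7: union(0, 8) -> merged; set of 0 now {0, 1, 3, 7, 8, 9}
Step 8: find(4) -> no change; set of 4 is {4}
Step 9: union(4, 5) -> merged; set of 4 now {4, 5}
Step 10: union(4, 8) -> merged; set of 4 now {0, 1, 3, 4, 5, 7, 8, 9}
Step 11: union(0, 7) -> already same set; set of 0 now {0, 1, 3, 4, 5, 7, 8, 9}
Step 12: find(3) -> no change; set of 3 is {0, 1, 3, 4, 5, 7, 8, 9}
Step 13: union(5, 8) -> already same set; set of 5 now {0, 1, 3, 4, 5, 7, 8, 9}
Step 14: find(1) -> no change; set of 1 is {0, 1, 3, 4, 5, 7, 8, 9}
Step 15: union(9, 1) -> already same set; set of 9 now {0, 1, 3, 4, 5, 7, 8, 9}
Step 16: union(3, 9) -> already same set; set of 3 now {0, 1, 3, 4, 5, 7, 8, 9}
Component of 7: {0, 1, 3, 4, 5, 7, 8, 9}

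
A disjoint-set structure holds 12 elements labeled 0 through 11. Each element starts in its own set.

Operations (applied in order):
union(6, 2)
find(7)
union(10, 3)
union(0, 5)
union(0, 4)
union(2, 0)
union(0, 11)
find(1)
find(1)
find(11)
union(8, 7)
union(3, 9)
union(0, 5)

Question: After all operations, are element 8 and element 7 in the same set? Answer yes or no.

Step 1: union(6, 2) -> merged; set of 6 now {2, 6}
Step 2: find(7) -> no change; set of 7 is {7}
Step 3: union(10, 3) -> merged; set of 10 now {3, 10}
Step 4: union(0, 5) -> merged; set of 0 now {0, 5}
Step 5: union(0, 4) -> merged; set of 0 now {0, 4, 5}
Step 6: union(2, 0) -> merged; set of 2 now {0, 2, 4, 5, 6}
Step 7: union(0, 11) -> merged; set of 0 now {0, 2, 4, 5, 6, 11}
Step 8: find(1) -> no change; set of 1 is {1}
Step 9: find(1) -> no change; set of 1 is {1}
Step 10: find(11) -> no change; set of 11 is {0, 2, 4, 5, 6, 11}
Step 11: union(8, 7) -> merged; set of 8 now {7, 8}
Step 12: union(3, 9) -> merged; set of 3 now {3, 9, 10}
Step 13: union(0, 5) -> already same set; set of 0 now {0, 2, 4, 5, 6, 11}
Set of 8: {7, 8}; 7 is a member.

Answer: yes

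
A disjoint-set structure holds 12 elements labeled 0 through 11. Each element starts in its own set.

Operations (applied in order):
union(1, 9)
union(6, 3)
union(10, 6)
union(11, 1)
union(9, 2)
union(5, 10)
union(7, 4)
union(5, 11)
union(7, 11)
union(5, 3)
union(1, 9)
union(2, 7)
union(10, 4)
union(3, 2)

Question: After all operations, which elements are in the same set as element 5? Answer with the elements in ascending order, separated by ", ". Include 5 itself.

Step 1: union(1, 9) -> merged; set of 1 now {1, 9}
Step 2: union(6, 3) -> merged; set of 6 now {3, 6}
Step 3: union(10, 6) -> merged; set of 10 now {3, 6, 10}
Step 4: union(11, 1) -> merged; set of 11 now {1, 9, 11}
Step 5: union(9, 2) -> merged; set of 9 now {1, 2, 9, 11}
Step 6: union(5, 10) -> merged; set of 5 now {3, 5, 6, 10}
Step 7: union(7, 4) -> merged; set of 7 now {4, 7}
Step 8: union(5, 11) -> merged; set of 5 now {1, 2, 3, 5, 6, 9, 10, 11}
Step 9: union(7, 11) -> merged; set of 7 now {1, 2, 3, 4, 5, 6, 7, 9, 10, 11}
Step 10: union(5, 3) -> already same set; set of 5 now {1, 2, 3, 4, 5, 6, 7, 9, 10, 11}
Step 11: union(1, 9) -> already same set; set of 1 now {1, 2, 3, 4, 5, 6, 7, 9, 10, 11}
Step 12: union(2, 7) -> already same set; set of 2 now {1, 2, 3, 4, 5, 6, 7, 9, 10, 11}
Step 13: union(10, 4) -> already same set; set of 10 now {1, 2, 3, 4, 5, 6, 7, 9, 10, 11}
Step 14: union(3, 2) -> already same set; set of 3 now {1, 2, 3, 4, 5, 6, 7, 9, 10, 11}
Component of 5: {1, 2, 3, 4, 5, 6, 7, 9, 10, 11}

Answer: 1, 2, 3, 4, 5, 6, 7, 9, 10, 11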